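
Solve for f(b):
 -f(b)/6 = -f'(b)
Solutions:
 f(b) = C1*exp(b/6)


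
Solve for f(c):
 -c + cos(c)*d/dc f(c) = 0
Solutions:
 f(c) = C1 + Integral(c/cos(c), c)


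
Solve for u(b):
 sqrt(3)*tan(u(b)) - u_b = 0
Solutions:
 u(b) = pi - asin(C1*exp(sqrt(3)*b))
 u(b) = asin(C1*exp(sqrt(3)*b))


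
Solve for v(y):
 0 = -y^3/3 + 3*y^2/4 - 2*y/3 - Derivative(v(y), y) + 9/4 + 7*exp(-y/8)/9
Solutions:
 v(y) = C1 - y^4/12 + y^3/4 - y^2/3 + 9*y/4 - 56*exp(-y/8)/9


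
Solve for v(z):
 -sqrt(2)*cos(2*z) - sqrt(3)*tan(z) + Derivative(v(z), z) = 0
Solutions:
 v(z) = C1 - sqrt(3)*log(cos(z)) + sqrt(2)*sin(2*z)/2


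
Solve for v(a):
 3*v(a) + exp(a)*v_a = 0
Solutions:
 v(a) = C1*exp(3*exp(-a))


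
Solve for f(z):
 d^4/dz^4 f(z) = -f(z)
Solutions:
 f(z) = (C1*sin(sqrt(2)*z/2) + C2*cos(sqrt(2)*z/2))*exp(-sqrt(2)*z/2) + (C3*sin(sqrt(2)*z/2) + C4*cos(sqrt(2)*z/2))*exp(sqrt(2)*z/2)


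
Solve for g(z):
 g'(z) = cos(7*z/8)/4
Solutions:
 g(z) = C1 + 2*sin(7*z/8)/7


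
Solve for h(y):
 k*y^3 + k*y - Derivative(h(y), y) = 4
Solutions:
 h(y) = C1 + k*y^4/4 + k*y^2/2 - 4*y


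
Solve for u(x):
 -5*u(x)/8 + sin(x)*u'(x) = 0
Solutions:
 u(x) = C1*(cos(x) - 1)^(5/16)/(cos(x) + 1)^(5/16)


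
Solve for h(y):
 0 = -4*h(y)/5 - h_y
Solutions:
 h(y) = C1*exp(-4*y/5)


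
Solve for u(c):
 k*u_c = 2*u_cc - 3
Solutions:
 u(c) = C1 + C2*exp(c*k/2) - 3*c/k


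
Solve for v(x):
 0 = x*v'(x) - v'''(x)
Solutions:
 v(x) = C1 + Integral(C2*airyai(x) + C3*airybi(x), x)


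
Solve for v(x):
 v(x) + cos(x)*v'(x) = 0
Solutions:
 v(x) = C1*sqrt(sin(x) - 1)/sqrt(sin(x) + 1)


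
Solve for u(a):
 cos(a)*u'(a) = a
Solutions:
 u(a) = C1 + Integral(a/cos(a), a)


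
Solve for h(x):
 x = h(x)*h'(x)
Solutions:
 h(x) = -sqrt(C1 + x^2)
 h(x) = sqrt(C1 + x^2)


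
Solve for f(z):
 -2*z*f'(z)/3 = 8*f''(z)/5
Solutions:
 f(z) = C1 + C2*erf(sqrt(30)*z/12)


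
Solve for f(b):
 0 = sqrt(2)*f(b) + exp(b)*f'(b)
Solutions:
 f(b) = C1*exp(sqrt(2)*exp(-b))


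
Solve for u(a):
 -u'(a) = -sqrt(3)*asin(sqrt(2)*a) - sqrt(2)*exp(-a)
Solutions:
 u(a) = C1 + sqrt(3)*a*asin(sqrt(2)*a) + sqrt(6)*sqrt(1 - 2*a^2)/2 - sqrt(2)*exp(-a)


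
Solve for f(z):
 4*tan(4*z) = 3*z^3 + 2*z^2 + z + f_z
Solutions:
 f(z) = C1 - 3*z^4/4 - 2*z^3/3 - z^2/2 - log(cos(4*z))


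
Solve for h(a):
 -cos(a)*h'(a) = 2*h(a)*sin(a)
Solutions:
 h(a) = C1*cos(a)^2


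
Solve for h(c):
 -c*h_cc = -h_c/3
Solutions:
 h(c) = C1 + C2*c^(4/3)


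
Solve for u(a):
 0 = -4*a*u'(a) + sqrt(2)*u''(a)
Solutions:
 u(a) = C1 + C2*erfi(2^(1/4)*a)


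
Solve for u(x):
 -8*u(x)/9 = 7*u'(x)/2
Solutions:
 u(x) = C1*exp(-16*x/63)


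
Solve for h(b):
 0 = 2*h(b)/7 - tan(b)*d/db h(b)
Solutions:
 h(b) = C1*sin(b)^(2/7)


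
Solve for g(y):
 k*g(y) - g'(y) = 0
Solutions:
 g(y) = C1*exp(k*y)


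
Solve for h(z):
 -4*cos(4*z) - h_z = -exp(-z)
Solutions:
 h(z) = C1 - sin(4*z) - exp(-z)


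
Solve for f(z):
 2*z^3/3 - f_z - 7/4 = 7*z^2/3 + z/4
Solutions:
 f(z) = C1 + z^4/6 - 7*z^3/9 - z^2/8 - 7*z/4


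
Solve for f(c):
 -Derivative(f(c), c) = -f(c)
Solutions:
 f(c) = C1*exp(c)


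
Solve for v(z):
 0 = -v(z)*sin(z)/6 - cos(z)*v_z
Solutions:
 v(z) = C1*cos(z)^(1/6)


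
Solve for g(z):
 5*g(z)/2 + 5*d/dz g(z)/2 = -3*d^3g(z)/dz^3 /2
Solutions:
 g(z) = C1*exp(10^(1/3)*z*(-2*5^(1/3)/(9 + sqrt(101))^(1/3) + 2^(1/3)*(9 + sqrt(101))^(1/3))/12)*sin(10^(1/3)*sqrt(3)*z*(2*5^(1/3)/(9 + sqrt(101))^(1/3) + 2^(1/3)*(9 + sqrt(101))^(1/3))/12) + C2*exp(10^(1/3)*z*(-2*5^(1/3)/(9 + sqrt(101))^(1/3) + 2^(1/3)*(9 + sqrt(101))^(1/3))/12)*cos(10^(1/3)*sqrt(3)*z*(2*5^(1/3)/(9 + sqrt(101))^(1/3) + 2^(1/3)*(9 + sqrt(101))^(1/3))/12) + C3*exp(-10^(1/3)*z*(-2*5^(1/3)/(9 + sqrt(101))^(1/3) + 2^(1/3)*(9 + sqrt(101))^(1/3))/6)


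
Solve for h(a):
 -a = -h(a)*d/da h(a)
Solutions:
 h(a) = -sqrt(C1 + a^2)
 h(a) = sqrt(C1 + a^2)


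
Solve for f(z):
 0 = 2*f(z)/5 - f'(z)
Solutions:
 f(z) = C1*exp(2*z/5)


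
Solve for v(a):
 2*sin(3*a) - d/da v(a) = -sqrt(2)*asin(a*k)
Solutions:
 v(a) = C1 + sqrt(2)*Piecewise((a*asin(a*k) + sqrt(-a^2*k^2 + 1)/k, Ne(k, 0)), (0, True)) - 2*cos(3*a)/3


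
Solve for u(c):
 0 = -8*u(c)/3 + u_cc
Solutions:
 u(c) = C1*exp(-2*sqrt(6)*c/3) + C2*exp(2*sqrt(6)*c/3)


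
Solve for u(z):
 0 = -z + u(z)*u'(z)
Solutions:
 u(z) = -sqrt(C1 + z^2)
 u(z) = sqrt(C1 + z^2)


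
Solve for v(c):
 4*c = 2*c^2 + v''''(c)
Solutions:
 v(c) = C1 + C2*c + C3*c^2 + C4*c^3 - c^6/180 + c^5/30


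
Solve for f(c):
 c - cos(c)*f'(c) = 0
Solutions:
 f(c) = C1 + Integral(c/cos(c), c)


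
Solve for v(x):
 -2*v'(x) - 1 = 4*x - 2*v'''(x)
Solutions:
 v(x) = C1 + C2*exp(-x) + C3*exp(x) - x^2 - x/2


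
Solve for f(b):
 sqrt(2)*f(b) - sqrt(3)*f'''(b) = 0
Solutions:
 f(b) = C3*exp(2^(1/6)*3^(5/6)*b/3) + (C1*sin(2^(1/6)*3^(1/3)*b/2) + C2*cos(2^(1/6)*3^(1/3)*b/2))*exp(-2^(1/6)*3^(5/6)*b/6)


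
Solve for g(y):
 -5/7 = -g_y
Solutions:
 g(y) = C1 + 5*y/7


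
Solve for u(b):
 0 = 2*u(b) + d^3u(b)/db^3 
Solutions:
 u(b) = C3*exp(-2^(1/3)*b) + (C1*sin(2^(1/3)*sqrt(3)*b/2) + C2*cos(2^(1/3)*sqrt(3)*b/2))*exp(2^(1/3)*b/2)


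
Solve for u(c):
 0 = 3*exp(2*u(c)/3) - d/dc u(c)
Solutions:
 u(c) = 3*log(-sqrt(-1/(C1 + 3*c))) - 3*log(2) + 3*log(6)/2
 u(c) = 3*log(-1/(C1 + 3*c))/2 - 3*log(2) + 3*log(6)/2


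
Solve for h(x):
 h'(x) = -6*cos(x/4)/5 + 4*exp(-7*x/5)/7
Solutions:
 h(x) = C1 - 24*sin(x/4)/5 - 20*exp(-7*x/5)/49


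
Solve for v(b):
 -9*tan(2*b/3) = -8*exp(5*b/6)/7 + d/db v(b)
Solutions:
 v(b) = C1 + 48*exp(5*b/6)/35 + 27*log(cos(2*b/3))/2


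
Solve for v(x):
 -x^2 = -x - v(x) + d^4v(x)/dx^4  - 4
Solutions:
 v(x) = C1*exp(-x) + C2*exp(x) + C3*sin(x) + C4*cos(x) + x^2 - x - 4


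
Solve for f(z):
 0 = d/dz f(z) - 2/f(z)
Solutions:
 f(z) = -sqrt(C1 + 4*z)
 f(z) = sqrt(C1 + 4*z)


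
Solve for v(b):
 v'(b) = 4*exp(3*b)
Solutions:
 v(b) = C1 + 4*exp(3*b)/3


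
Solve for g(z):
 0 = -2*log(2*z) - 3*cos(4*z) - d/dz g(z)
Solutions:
 g(z) = C1 - 2*z*log(z) - 2*z*log(2) + 2*z - 3*sin(4*z)/4


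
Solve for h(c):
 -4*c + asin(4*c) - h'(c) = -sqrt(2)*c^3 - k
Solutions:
 h(c) = C1 + sqrt(2)*c^4/4 - 2*c^2 + c*k + c*asin(4*c) + sqrt(1 - 16*c^2)/4


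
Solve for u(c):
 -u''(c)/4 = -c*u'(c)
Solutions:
 u(c) = C1 + C2*erfi(sqrt(2)*c)


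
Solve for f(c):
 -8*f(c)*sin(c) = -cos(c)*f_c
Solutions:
 f(c) = C1/cos(c)^8


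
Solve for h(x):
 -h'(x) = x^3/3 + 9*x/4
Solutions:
 h(x) = C1 - x^4/12 - 9*x^2/8


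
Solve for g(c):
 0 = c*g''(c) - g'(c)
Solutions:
 g(c) = C1 + C2*c^2


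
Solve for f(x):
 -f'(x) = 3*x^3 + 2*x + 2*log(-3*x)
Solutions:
 f(x) = C1 - 3*x^4/4 - x^2 - 2*x*log(-x) + 2*x*(1 - log(3))


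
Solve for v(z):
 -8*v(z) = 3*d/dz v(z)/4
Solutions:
 v(z) = C1*exp(-32*z/3)


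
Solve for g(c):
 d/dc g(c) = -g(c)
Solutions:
 g(c) = C1*exp(-c)


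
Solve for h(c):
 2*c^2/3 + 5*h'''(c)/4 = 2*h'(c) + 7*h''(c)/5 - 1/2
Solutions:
 h(c) = C1 + C2*exp(2*c*(7 - sqrt(299))/25) + C3*exp(2*c*(7 + sqrt(299))/25) + c^3/9 - 7*c^2/30 + 149*c/150


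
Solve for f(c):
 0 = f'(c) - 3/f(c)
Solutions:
 f(c) = -sqrt(C1 + 6*c)
 f(c) = sqrt(C1 + 6*c)


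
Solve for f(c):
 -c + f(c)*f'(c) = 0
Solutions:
 f(c) = -sqrt(C1 + c^2)
 f(c) = sqrt(C1 + c^2)


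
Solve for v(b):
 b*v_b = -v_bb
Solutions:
 v(b) = C1 + C2*erf(sqrt(2)*b/2)


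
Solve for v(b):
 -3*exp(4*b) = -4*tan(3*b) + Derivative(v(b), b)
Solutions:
 v(b) = C1 - 3*exp(4*b)/4 - 4*log(cos(3*b))/3


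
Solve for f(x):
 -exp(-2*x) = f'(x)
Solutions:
 f(x) = C1 + exp(-2*x)/2


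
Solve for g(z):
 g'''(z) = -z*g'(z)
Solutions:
 g(z) = C1 + Integral(C2*airyai(-z) + C3*airybi(-z), z)


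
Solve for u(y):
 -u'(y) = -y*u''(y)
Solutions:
 u(y) = C1 + C2*y^2


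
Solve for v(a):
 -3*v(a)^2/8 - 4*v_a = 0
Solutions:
 v(a) = 32/(C1 + 3*a)


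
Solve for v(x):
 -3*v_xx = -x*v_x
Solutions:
 v(x) = C1 + C2*erfi(sqrt(6)*x/6)


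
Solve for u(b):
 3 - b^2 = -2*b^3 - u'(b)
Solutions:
 u(b) = C1 - b^4/2 + b^3/3 - 3*b


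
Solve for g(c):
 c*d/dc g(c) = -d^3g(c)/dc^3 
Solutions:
 g(c) = C1 + Integral(C2*airyai(-c) + C3*airybi(-c), c)


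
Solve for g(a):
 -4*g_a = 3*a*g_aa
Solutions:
 g(a) = C1 + C2/a^(1/3)


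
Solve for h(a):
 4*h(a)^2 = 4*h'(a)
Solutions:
 h(a) = -1/(C1 + a)


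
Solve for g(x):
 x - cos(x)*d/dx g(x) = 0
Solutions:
 g(x) = C1 + Integral(x/cos(x), x)


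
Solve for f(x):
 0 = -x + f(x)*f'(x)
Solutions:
 f(x) = -sqrt(C1 + x^2)
 f(x) = sqrt(C1 + x^2)


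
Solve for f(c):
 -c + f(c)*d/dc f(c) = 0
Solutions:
 f(c) = -sqrt(C1 + c^2)
 f(c) = sqrt(C1 + c^2)


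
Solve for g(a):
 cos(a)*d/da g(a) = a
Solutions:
 g(a) = C1 + Integral(a/cos(a), a)


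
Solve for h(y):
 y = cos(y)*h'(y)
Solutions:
 h(y) = C1 + Integral(y/cos(y), y)


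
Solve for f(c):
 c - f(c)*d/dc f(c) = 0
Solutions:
 f(c) = -sqrt(C1 + c^2)
 f(c) = sqrt(C1 + c^2)


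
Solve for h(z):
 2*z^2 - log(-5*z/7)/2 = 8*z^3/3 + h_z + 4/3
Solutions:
 h(z) = C1 - 2*z^4/3 + 2*z^3/3 - z*log(-z)/2 + z*(-log(5) - 5/6 + log(35)/2)


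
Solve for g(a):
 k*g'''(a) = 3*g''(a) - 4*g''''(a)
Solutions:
 g(a) = C1 + C2*a + C3*exp(a*(-k + sqrt(k^2 + 48))/8) + C4*exp(-a*(k + sqrt(k^2 + 48))/8)


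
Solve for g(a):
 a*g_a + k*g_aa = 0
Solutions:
 g(a) = C1 + C2*sqrt(k)*erf(sqrt(2)*a*sqrt(1/k)/2)


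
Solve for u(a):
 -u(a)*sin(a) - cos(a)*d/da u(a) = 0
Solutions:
 u(a) = C1*cos(a)


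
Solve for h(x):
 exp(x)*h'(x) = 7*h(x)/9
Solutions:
 h(x) = C1*exp(-7*exp(-x)/9)


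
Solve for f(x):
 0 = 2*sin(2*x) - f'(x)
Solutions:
 f(x) = C1 - cos(2*x)


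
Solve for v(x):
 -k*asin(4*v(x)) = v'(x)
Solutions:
 Integral(1/asin(4*_y), (_y, v(x))) = C1 - k*x


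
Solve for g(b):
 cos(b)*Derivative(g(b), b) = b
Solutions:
 g(b) = C1 + Integral(b/cos(b), b)


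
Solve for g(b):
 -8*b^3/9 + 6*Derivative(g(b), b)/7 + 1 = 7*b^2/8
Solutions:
 g(b) = C1 + 7*b^4/27 + 49*b^3/144 - 7*b/6


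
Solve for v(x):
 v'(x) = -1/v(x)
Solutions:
 v(x) = -sqrt(C1 - 2*x)
 v(x) = sqrt(C1 - 2*x)


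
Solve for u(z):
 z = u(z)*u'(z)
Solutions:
 u(z) = -sqrt(C1 + z^2)
 u(z) = sqrt(C1 + z^2)


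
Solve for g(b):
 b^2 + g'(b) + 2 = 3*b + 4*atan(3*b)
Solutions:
 g(b) = C1 - b^3/3 + 3*b^2/2 + 4*b*atan(3*b) - 2*b - 2*log(9*b^2 + 1)/3


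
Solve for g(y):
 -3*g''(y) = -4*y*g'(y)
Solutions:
 g(y) = C1 + C2*erfi(sqrt(6)*y/3)


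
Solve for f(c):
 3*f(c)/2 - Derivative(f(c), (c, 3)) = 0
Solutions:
 f(c) = C3*exp(2^(2/3)*3^(1/3)*c/2) + (C1*sin(2^(2/3)*3^(5/6)*c/4) + C2*cos(2^(2/3)*3^(5/6)*c/4))*exp(-2^(2/3)*3^(1/3)*c/4)


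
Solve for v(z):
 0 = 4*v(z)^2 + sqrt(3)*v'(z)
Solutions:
 v(z) = 3/(C1 + 4*sqrt(3)*z)


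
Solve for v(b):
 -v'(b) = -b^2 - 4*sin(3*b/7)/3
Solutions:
 v(b) = C1 + b^3/3 - 28*cos(3*b/7)/9


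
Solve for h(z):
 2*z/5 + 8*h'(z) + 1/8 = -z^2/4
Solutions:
 h(z) = C1 - z^3/96 - z^2/40 - z/64


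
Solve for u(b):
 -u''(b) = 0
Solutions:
 u(b) = C1 + C2*b


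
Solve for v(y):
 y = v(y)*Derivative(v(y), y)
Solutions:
 v(y) = -sqrt(C1 + y^2)
 v(y) = sqrt(C1 + y^2)


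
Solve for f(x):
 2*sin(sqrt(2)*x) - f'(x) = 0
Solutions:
 f(x) = C1 - sqrt(2)*cos(sqrt(2)*x)


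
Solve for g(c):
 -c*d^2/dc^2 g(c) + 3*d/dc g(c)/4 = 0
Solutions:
 g(c) = C1 + C2*c^(7/4)


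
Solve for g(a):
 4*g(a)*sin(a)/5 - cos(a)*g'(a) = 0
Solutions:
 g(a) = C1/cos(a)^(4/5)


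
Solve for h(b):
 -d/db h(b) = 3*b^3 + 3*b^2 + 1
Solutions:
 h(b) = C1 - 3*b^4/4 - b^3 - b


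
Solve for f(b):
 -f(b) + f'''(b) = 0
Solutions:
 f(b) = C3*exp(b) + (C1*sin(sqrt(3)*b/2) + C2*cos(sqrt(3)*b/2))*exp(-b/2)


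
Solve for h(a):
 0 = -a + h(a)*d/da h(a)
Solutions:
 h(a) = -sqrt(C1 + a^2)
 h(a) = sqrt(C1 + a^2)


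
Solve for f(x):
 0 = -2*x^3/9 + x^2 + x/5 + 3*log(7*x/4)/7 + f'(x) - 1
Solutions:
 f(x) = C1 + x^4/18 - x^3/3 - x^2/10 - 3*x*log(x)/7 - 3*x*log(7)/7 + 6*x*log(2)/7 + 10*x/7


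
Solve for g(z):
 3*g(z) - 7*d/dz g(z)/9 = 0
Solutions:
 g(z) = C1*exp(27*z/7)


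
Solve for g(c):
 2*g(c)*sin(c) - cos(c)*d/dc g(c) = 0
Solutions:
 g(c) = C1/cos(c)^2


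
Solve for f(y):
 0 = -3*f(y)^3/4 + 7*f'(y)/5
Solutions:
 f(y) = -sqrt(14)*sqrt(-1/(C1 + 15*y))
 f(y) = sqrt(14)*sqrt(-1/(C1 + 15*y))


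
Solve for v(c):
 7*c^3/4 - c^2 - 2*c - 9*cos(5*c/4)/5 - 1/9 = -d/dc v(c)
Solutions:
 v(c) = C1 - 7*c^4/16 + c^3/3 + c^2 + c/9 + 36*sin(5*c/4)/25


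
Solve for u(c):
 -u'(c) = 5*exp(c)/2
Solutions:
 u(c) = C1 - 5*exp(c)/2


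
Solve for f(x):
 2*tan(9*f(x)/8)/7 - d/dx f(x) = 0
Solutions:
 f(x) = -8*asin(C1*exp(9*x/28))/9 + 8*pi/9
 f(x) = 8*asin(C1*exp(9*x/28))/9


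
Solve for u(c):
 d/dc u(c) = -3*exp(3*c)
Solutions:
 u(c) = C1 - exp(3*c)


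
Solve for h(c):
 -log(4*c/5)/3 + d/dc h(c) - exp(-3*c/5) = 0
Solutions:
 h(c) = C1 + c*log(c)/3 + c*(-log(5) - 1 + 2*log(2))/3 - 5*exp(-3*c/5)/3


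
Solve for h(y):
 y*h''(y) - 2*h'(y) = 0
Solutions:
 h(y) = C1 + C2*y^3


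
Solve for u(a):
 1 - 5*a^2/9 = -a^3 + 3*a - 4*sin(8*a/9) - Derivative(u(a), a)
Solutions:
 u(a) = C1 - a^4/4 + 5*a^3/27 + 3*a^2/2 - a + 9*cos(8*a/9)/2


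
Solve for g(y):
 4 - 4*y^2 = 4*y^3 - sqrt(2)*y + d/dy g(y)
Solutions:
 g(y) = C1 - y^4 - 4*y^3/3 + sqrt(2)*y^2/2 + 4*y


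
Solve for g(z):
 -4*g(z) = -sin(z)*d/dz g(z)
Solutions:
 g(z) = C1*(cos(z)^2 - 2*cos(z) + 1)/(cos(z)^2 + 2*cos(z) + 1)


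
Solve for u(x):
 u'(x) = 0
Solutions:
 u(x) = C1


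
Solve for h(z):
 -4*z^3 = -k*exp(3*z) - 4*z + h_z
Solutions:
 h(z) = C1 + k*exp(3*z)/3 - z^4 + 2*z^2


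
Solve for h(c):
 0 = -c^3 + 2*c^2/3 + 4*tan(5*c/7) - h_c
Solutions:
 h(c) = C1 - c^4/4 + 2*c^3/9 - 28*log(cos(5*c/7))/5


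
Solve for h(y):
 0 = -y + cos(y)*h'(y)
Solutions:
 h(y) = C1 + Integral(y/cos(y), y)


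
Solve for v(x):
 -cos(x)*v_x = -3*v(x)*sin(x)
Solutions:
 v(x) = C1/cos(x)^3


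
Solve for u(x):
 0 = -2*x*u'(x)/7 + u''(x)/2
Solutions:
 u(x) = C1 + C2*erfi(sqrt(14)*x/7)


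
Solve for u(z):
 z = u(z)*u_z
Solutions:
 u(z) = -sqrt(C1 + z^2)
 u(z) = sqrt(C1 + z^2)


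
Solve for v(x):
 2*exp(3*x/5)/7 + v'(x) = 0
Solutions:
 v(x) = C1 - 10*exp(3*x/5)/21


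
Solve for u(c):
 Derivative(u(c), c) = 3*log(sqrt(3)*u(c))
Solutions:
 -2*Integral(1/(2*log(_y) + log(3)), (_y, u(c)))/3 = C1 - c


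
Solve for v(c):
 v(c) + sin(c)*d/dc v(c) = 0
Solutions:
 v(c) = C1*sqrt(cos(c) + 1)/sqrt(cos(c) - 1)


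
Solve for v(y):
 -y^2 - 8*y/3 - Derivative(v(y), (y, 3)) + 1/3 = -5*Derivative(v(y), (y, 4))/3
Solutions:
 v(y) = C1 + C2*y + C3*y^2 + C4*exp(3*y/5) - y^5/60 - y^4/4 - 29*y^3/18


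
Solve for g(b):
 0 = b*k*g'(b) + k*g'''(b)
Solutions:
 g(b) = C1 + Integral(C2*airyai(-b) + C3*airybi(-b), b)


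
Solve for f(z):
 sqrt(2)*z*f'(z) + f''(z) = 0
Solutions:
 f(z) = C1 + C2*erf(2^(3/4)*z/2)


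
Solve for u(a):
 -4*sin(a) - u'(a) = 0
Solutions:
 u(a) = C1 + 4*cos(a)


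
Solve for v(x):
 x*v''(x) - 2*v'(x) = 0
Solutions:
 v(x) = C1 + C2*x^3


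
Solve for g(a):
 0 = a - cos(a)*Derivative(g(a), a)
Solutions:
 g(a) = C1 + Integral(a/cos(a), a)


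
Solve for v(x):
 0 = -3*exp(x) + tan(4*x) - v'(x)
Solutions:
 v(x) = C1 - 3*exp(x) - log(cos(4*x))/4


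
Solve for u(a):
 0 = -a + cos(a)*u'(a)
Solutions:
 u(a) = C1 + Integral(a/cos(a), a)


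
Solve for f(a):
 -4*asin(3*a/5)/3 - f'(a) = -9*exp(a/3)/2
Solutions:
 f(a) = C1 - 4*a*asin(3*a/5)/3 - 4*sqrt(25 - 9*a^2)/9 + 27*exp(a/3)/2


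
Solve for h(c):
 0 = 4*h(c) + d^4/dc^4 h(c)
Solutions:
 h(c) = (C1*sin(c) + C2*cos(c))*exp(-c) + (C3*sin(c) + C4*cos(c))*exp(c)


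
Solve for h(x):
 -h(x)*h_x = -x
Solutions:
 h(x) = -sqrt(C1 + x^2)
 h(x) = sqrt(C1 + x^2)


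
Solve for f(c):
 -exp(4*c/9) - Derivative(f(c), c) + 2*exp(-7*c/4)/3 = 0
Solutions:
 f(c) = C1 - 9*exp(4*c/9)/4 - 8*exp(-7*c/4)/21


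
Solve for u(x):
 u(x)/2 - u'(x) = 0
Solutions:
 u(x) = C1*exp(x/2)


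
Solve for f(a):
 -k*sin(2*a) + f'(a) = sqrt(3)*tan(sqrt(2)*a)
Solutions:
 f(a) = C1 - k*cos(2*a)/2 - sqrt(6)*log(cos(sqrt(2)*a))/2


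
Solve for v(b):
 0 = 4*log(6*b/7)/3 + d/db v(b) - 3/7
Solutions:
 v(b) = C1 - 4*b*log(b)/3 - 4*b*log(6)/3 + 37*b/21 + 4*b*log(7)/3


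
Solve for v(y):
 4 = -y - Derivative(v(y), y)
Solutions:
 v(y) = C1 - y^2/2 - 4*y


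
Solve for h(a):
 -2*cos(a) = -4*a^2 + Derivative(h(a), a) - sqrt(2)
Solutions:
 h(a) = C1 + 4*a^3/3 + sqrt(2)*a - 2*sin(a)


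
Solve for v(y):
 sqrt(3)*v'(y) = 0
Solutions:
 v(y) = C1


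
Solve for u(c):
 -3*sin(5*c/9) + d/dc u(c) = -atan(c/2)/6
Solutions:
 u(c) = C1 - c*atan(c/2)/6 + log(c^2 + 4)/6 - 27*cos(5*c/9)/5


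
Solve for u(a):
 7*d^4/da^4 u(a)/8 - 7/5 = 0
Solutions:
 u(a) = C1 + C2*a + C3*a^2 + C4*a^3 + a^4/15


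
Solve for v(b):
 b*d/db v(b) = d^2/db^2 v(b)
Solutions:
 v(b) = C1 + C2*erfi(sqrt(2)*b/2)


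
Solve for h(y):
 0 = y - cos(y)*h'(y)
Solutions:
 h(y) = C1 + Integral(y/cos(y), y)


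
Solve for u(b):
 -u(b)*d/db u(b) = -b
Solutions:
 u(b) = -sqrt(C1 + b^2)
 u(b) = sqrt(C1 + b^2)


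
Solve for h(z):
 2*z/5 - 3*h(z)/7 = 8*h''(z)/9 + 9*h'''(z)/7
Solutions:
 h(z) = C1*exp(z*(-224 + 6272*2^(1/3)/(2187*sqrt(5485433) + 5134201)^(1/3) + 2^(2/3)*(2187*sqrt(5485433) + 5134201)^(1/3))/972)*sin(2^(1/3)*sqrt(3)*z*(-2^(1/3)*(2187*sqrt(5485433) + 5134201)^(1/3) + 6272/(2187*sqrt(5485433) + 5134201)^(1/3))/972) + C2*exp(z*(-224 + 6272*2^(1/3)/(2187*sqrt(5485433) + 5134201)^(1/3) + 2^(2/3)*(2187*sqrt(5485433) + 5134201)^(1/3))/972)*cos(2^(1/3)*sqrt(3)*z*(-2^(1/3)*(2187*sqrt(5485433) + 5134201)^(1/3) + 6272/(2187*sqrt(5485433) + 5134201)^(1/3))/972) + C3*exp(-z*(6272*2^(1/3)/(2187*sqrt(5485433) + 5134201)^(1/3) + 112 + 2^(2/3)*(2187*sqrt(5485433) + 5134201)^(1/3))/486) + 14*z/15


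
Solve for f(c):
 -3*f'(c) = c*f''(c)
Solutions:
 f(c) = C1 + C2/c^2


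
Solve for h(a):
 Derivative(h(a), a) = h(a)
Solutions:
 h(a) = C1*exp(a)


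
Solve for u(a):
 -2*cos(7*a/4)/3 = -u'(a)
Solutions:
 u(a) = C1 + 8*sin(7*a/4)/21


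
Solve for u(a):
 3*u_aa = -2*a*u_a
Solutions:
 u(a) = C1 + C2*erf(sqrt(3)*a/3)


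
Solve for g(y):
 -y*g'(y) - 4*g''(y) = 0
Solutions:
 g(y) = C1 + C2*erf(sqrt(2)*y/4)


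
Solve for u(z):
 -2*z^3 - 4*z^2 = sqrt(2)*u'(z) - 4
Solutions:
 u(z) = C1 - sqrt(2)*z^4/4 - 2*sqrt(2)*z^3/3 + 2*sqrt(2)*z


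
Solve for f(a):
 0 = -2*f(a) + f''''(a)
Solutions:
 f(a) = C1*exp(-2^(1/4)*a) + C2*exp(2^(1/4)*a) + C3*sin(2^(1/4)*a) + C4*cos(2^(1/4)*a)


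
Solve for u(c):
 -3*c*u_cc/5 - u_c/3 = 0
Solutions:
 u(c) = C1 + C2*c^(4/9)


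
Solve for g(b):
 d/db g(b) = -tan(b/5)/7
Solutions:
 g(b) = C1 + 5*log(cos(b/5))/7


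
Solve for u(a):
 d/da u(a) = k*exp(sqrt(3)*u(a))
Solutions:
 u(a) = sqrt(3)*(2*log(-1/(C1 + a*k)) - log(3))/6


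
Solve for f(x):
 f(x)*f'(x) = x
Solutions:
 f(x) = -sqrt(C1 + x^2)
 f(x) = sqrt(C1 + x^2)


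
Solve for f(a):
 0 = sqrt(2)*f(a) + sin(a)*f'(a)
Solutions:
 f(a) = C1*(cos(a) + 1)^(sqrt(2)/2)/(cos(a) - 1)^(sqrt(2)/2)


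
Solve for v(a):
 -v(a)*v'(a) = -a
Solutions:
 v(a) = -sqrt(C1 + a^2)
 v(a) = sqrt(C1 + a^2)


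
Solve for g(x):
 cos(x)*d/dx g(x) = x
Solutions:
 g(x) = C1 + Integral(x/cos(x), x)


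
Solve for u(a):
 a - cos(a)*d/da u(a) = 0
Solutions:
 u(a) = C1 + Integral(a/cos(a), a)


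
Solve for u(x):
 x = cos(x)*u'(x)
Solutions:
 u(x) = C1 + Integral(x/cos(x), x)


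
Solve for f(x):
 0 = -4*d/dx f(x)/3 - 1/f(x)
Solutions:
 f(x) = -sqrt(C1 - 6*x)/2
 f(x) = sqrt(C1 - 6*x)/2


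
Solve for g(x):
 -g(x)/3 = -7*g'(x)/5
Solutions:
 g(x) = C1*exp(5*x/21)


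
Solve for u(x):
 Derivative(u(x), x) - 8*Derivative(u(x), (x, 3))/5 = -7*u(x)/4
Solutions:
 u(x) = C1*exp(-15^(1/3)*x*(2*15^(1/3)/(sqrt(3849) + 63)^(1/3) + (sqrt(3849) + 63)^(1/3))/24)*sin(3^(1/6)*5^(1/3)*x*(-3^(2/3)*(sqrt(3849) + 63)^(1/3) + 6*5^(1/3)/(sqrt(3849) + 63)^(1/3))/24) + C2*exp(-15^(1/3)*x*(2*15^(1/3)/(sqrt(3849) + 63)^(1/3) + (sqrt(3849) + 63)^(1/3))/24)*cos(3^(1/6)*5^(1/3)*x*(-3^(2/3)*(sqrt(3849) + 63)^(1/3) + 6*5^(1/3)/(sqrt(3849) + 63)^(1/3))/24) + C3*exp(15^(1/3)*x*(2*15^(1/3)/(sqrt(3849) + 63)^(1/3) + (sqrt(3849) + 63)^(1/3))/12)


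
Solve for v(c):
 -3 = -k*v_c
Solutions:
 v(c) = C1 + 3*c/k


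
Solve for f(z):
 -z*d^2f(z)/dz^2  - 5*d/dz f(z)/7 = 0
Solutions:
 f(z) = C1 + C2*z^(2/7)


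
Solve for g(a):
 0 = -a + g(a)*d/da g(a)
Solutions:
 g(a) = -sqrt(C1 + a^2)
 g(a) = sqrt(C1 + a^2)


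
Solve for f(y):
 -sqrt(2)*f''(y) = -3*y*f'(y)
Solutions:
 f(y) = C1 + C2*erfi(2^(1/4)*sqrt(3)*y/2)


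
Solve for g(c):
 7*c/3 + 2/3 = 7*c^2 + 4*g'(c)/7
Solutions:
 g(c) = C1 - 49*c^3/12 + 49*c^2/24 + 7*c/6


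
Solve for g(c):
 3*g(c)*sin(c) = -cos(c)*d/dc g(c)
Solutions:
 g(c) = C1*cos(c)^3


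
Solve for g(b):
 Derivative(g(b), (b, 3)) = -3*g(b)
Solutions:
 g(b) = C3*exp(-3^(1/3)*b) + (C1*sin(3^(5/6)*b/2) + C2*cos(3^(5/6)*b/2))*exp(3^(1/3)*b/2)


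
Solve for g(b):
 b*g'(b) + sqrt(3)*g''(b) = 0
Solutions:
 g(b) = C1 + C2*erf(sqrt(2)*3^(3/4)*b/6)


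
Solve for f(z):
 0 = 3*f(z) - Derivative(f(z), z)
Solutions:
 f(z) = C1*exp(3*z)


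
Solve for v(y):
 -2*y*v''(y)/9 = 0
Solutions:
 v(y) = C1 + C2*y


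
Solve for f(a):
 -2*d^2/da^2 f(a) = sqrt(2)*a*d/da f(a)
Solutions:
 f(a) = C1 + C2*erf(2^(1/4)*a/2)


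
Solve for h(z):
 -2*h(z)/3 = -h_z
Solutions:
 h(z) = C1*exp(2*z/3)


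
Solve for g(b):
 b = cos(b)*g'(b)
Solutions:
 g(b) = C1 + Integral(b/cos(b), b)


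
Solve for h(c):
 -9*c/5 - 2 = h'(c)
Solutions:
 h(c) = C1 - 9*c^2/10 - 2*c


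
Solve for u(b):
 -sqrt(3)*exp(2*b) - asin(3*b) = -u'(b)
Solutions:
 u(b) = C1 + b*asin(3*b) + sqrt(1 - 9*b^2)/3 + sqrt(3)*exp(2*b)/2


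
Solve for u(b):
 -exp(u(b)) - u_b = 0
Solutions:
 u(b) = log(1/(C1 + b))


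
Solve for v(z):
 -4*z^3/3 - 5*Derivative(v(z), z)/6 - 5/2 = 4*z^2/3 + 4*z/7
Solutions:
 v(z) = C1 - 2*z^4/5 - 8*z^3/15 - 12*z^2/35 - 3*z


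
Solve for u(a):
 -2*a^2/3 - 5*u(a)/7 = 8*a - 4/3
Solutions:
 u(a) = -14*a^2/15 - 56*a/5 + 28/15


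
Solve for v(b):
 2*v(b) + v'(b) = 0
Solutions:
 v(b) = C1*exp(-2*b)


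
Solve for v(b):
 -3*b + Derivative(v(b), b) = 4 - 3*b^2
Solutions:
 v(b) = C1 - b^3 + 3*b^2/2 + 4*b


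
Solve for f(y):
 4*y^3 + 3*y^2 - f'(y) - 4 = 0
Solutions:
 f(y) = C1 + y^4 + y^3 - 4*y


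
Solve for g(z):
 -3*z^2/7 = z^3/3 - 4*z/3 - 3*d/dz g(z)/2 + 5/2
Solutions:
 g(z) = C1 + z^4/18 + 2*z^3/21 - 4*z^2/9 + 5*z/3


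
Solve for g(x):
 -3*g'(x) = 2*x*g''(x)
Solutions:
 g(x) = C1 + C2/sqrt(x)


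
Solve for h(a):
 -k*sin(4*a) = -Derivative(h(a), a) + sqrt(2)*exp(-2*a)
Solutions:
 h(a) = C1 - k*cos(4*a)/4 - sqrt(2)*exp(-2*a)/2


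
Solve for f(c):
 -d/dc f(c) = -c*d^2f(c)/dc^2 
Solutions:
 f(c) = C1 + C2*c^2


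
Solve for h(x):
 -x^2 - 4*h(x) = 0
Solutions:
 h(x) = -x^2/4


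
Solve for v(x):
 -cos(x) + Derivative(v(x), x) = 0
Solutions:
 v(x) = C1 + sin(x)


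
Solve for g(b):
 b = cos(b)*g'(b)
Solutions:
 g(b) = C1 + Integral(b/cos(b), b)


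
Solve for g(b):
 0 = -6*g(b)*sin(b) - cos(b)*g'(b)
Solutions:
 g(b) = C1*cos(b)^6


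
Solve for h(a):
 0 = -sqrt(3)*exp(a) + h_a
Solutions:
 h(a) = C1 + sqrt(3)*exp(a)


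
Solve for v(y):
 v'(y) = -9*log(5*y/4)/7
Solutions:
 v(y) = C1 - 9*y*log(y)/7 - 9*y*log(5)/7 + 9*y/7 + 18*y*log(2)/7


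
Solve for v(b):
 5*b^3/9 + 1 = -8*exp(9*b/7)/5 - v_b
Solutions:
 v(b) = C1 - 5*b^4/36 - b - 56*exp(9*b/7)/45


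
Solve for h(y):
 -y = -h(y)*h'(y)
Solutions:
 h(y) = -sqrt(C1 + y^2)
 h(y) = sqrt(C1 + y^2)


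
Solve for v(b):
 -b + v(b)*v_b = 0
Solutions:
 v(b) = -sqrt(C1 + b^2)
 v(b) = sqrt(C1 + b^2)


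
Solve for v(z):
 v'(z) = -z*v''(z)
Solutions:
 v(z) = C1 + C2*log(z)


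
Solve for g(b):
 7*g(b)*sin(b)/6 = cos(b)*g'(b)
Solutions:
 g(b) = C1/cos(b)^(7/6)


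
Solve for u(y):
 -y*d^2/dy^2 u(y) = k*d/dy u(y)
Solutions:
 u(y) = C1 + y^(1 - re(k))*(C2*sin(log(y)*Abs(im(k))) + C3*cos(log(y)*im(k)))


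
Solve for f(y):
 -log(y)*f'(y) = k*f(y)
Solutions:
 f(y) = C1*exp(-k*li(y))


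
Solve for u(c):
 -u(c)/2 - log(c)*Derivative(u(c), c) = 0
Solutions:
 u(c) = C1*exp(-li(c)/2)


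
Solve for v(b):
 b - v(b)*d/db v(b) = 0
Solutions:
 v(b) = -sqrt(C1 + b^2)
 v(b) = sqrt(C1 + b^2)


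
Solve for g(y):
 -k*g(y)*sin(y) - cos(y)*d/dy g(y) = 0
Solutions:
 g(y) = C1*exp(k*log(cos(y)))


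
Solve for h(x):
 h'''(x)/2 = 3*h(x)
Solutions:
 h(x) = C3*exp(6^(1/3)*x) + (C1*sin(2^(1/3)*3^(5/6)*x/2) + C2*cos(2^(1/3)*3^(5/6)*x/2))*exp(-6^(1/3)*x/2)


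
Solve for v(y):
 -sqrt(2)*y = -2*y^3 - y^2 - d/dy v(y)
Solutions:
 v(y) = C1 - y^4/2 - y^3/3 + sqrt(2)*y^2/2


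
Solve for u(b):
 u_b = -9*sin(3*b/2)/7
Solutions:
 u(b) = C1 + 6*cos(3*b/2)/7


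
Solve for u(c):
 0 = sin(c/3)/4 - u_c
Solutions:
 u(c) = C1 - 3*cos(c/3)/4


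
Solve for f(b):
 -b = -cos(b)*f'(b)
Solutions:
 f(b) = C1 + Integral(b/cos(b), b)


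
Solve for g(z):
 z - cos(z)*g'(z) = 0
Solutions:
 g(z) = C1 + Integral(z/cos(z), z)


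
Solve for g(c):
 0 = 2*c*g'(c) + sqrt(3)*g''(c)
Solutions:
 g(c) = C1 + C2*erf(3^(3/4)*c/3)


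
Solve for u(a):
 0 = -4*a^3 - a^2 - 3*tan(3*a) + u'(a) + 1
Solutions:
 u(a) = C1 + a^4 + a^3/3 - a - log(cos(3*a))


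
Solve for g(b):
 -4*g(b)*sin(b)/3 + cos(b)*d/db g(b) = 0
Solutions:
 g(b) = C1/cos(b)^(4/3)


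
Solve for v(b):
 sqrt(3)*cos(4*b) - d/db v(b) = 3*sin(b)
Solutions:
 v(b) = C1 + sqrt(3)*sin(4*b)/4 + 3*cos(b)


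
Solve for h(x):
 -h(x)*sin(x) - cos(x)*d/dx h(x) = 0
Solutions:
 h(x) = C1*cos(x)


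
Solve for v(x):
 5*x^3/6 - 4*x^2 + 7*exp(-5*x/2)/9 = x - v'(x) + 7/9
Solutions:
 v(x) = C1 - 5*x^4/24 + 4*x^3/3 + x^2/2 + 7*x/9 + 14*exp(-5*x/2)/45


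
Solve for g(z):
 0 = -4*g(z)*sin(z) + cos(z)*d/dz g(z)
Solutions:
 g(z) = C1/cos(z)^4


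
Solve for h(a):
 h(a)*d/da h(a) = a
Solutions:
 h(a) = -sqrt(C1 + a^2)
 h(a) = sqrt(C1 + a^2)


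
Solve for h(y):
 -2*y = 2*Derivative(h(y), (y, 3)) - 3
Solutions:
 h(y) = C1 + C2*y + C3*y^2 - y^4/24 + y^3/4


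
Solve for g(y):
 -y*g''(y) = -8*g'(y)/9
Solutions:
 g(y) = C1 + C2*y^(17/9)


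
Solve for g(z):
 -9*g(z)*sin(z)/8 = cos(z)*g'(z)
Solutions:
 g(z) = C1*cos(z)^(9/8)


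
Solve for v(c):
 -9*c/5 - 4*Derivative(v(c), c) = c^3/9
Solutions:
 v(c) = C1 - c^4/144 - 9*c^2/40


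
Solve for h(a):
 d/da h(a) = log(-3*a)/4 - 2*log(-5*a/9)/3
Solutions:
 h(a) = C1 - 5*a*log(-a)/12 + a*(-8*log(5) + 5 + 19*log(3))/12


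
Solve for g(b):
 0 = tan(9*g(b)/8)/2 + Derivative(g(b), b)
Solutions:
 g(b) = -8*asin(C1*exp(-9*b/16))/9 + 8*pi/9
 g(b) = 8*asin(C1*exp(-9*b/16))/9


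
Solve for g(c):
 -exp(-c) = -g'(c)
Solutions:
 g(c) = C1 - exp(-c)


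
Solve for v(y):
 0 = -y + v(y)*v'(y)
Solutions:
 v(y) = -sqrt(C1 + y^2)
 v(y) = sqrt(C1 + y^2)


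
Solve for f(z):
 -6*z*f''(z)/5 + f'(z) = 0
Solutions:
 f(z) = C1 + C2*z^(11/6)


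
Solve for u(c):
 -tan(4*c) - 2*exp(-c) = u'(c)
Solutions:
 u(c) = C1 - log(tan(4*c)^2 + 1)/8 + 2*exp(-c)


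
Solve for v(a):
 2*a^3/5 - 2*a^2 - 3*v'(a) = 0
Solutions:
 v(a) = C1 + a^4/30 - 2*a^3/9


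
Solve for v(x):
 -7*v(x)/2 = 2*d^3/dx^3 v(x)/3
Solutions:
 v(x) = C3*exp(-42^(1/3)*x/2) + (C1*sin(14^(1/3)*3^(5/6)*x/4) + C2*cos(14^(1/3)*3^(5/6)*x/4))*exp(42^(1/3)*x/4)


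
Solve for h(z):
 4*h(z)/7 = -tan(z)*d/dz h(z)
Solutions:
 h(z) = C1/sin(z)^(4/7)


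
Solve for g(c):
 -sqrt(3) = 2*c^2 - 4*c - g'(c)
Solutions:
 g(c) = C1 + 2*c^3/3 - 2*c^2 + sqrt(3)*c


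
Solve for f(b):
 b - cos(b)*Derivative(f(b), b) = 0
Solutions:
 f(b) = C1 + Integral(b/cos(b), b)


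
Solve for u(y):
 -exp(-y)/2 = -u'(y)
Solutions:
 u(y) = C1 - exp(-y)/2


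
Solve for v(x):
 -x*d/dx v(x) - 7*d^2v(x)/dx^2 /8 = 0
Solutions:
 v(x) = C1 + C2*erf(2*sqrt(7)*x/7)


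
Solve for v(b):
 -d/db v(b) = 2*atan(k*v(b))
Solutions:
 Integral(1/atan(_y*k), (_y, v(b))) = C1 - 2*b


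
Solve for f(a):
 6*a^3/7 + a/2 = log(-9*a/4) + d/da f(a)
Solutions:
 f(a) = C1 + 3*a^4/14 + a^2/4 - a*log(-a) + a*(-2*log(3) + 1 + 2*log(2))


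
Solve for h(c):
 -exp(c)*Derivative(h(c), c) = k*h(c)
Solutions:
 h(c) = C1*exp(k*exp(-c))


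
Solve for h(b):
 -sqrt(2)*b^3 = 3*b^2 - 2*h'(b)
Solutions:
 h(b) = C1 + sqrt(2)*b^4/8 + b^3/2


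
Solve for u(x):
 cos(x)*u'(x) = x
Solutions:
 u(x) = C1 + Integral(x/cos(x), x)


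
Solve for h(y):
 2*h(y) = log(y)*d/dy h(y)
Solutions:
 h(y) = C1*exp(2*li(y))


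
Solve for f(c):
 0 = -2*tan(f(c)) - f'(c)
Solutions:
 f(c) = pi - asin(C1*exp(-2*c))
 f(c) = asin(C1*exp(-2*c))


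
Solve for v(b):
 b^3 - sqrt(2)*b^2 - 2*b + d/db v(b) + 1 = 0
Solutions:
 v(b) = C1 - b^4/4 + sqrt(2)*b^3/3 + b^2 - b


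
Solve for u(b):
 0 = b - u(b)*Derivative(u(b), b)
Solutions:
 u(b) = -sqrt(C1 + b^2)
 u(b) = sqrt(C1 + b^2)


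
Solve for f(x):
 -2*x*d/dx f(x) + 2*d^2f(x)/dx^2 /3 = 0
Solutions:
 f(x) = C1 + C2*erfi(sqrt(6)*x/2)


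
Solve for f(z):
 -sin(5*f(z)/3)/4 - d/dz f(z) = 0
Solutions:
 z/4 + 3*log(cos(5*f(z)/3) - 1)/10 - 3*log(cos(5*f(z)/3) + 1)/10 = C1


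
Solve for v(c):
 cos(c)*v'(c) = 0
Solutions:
 v(c) = C1


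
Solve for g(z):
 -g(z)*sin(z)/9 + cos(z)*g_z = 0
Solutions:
 g(z) = C1/cos(z)^(1/9)


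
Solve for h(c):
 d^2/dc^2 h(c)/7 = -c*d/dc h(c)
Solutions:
 h(c) = C1 + C2*erf(sqrt(14)*c/2)


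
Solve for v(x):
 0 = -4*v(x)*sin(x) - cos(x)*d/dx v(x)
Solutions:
 v(x) = C1*cos(x)^4


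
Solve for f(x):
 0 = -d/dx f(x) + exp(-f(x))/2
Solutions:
 f(x) = log(C1 + x/2)


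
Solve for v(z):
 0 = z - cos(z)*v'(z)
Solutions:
 v(z) = C1 + Integral(z/cos(z), z)


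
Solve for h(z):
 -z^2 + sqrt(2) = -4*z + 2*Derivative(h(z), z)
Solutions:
 h(z) = C1 - z^3/6 + z^2 + sqrt(2)*z/2


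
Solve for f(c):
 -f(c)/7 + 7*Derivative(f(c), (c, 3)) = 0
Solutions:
 f(c) = C3*exp(7^(1/3)*c/7) + (C1*sin(sqrt(3)*7^(1/3)*c/14) + C2*cos(sqrt(3)*7^(1/3)*c/14))*exp(-7^(1/3)*c/14)


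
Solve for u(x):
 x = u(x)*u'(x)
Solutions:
 u(x) = -sqrt(C1 + x^2)
 u(x) = sqrt(C1 + x^2)


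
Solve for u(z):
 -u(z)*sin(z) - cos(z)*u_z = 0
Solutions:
 u(z) = C1*cos(z)


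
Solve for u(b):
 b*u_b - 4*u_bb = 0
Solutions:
 u(b) = C1 + C2*erfi(sqrt(2)*b/4)


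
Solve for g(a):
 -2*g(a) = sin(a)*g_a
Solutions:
 g(a) = C1*(cos(a) + 1)/(cos(a) - 1)


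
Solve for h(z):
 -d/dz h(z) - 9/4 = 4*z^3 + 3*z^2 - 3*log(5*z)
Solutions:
 h(z) = C1 - z^4 - z^3 + 3*z*log(z) - 21*z/4 + z*log(125)


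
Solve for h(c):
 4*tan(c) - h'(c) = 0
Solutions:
 h(c) = C1 - 4*log(cos(c))


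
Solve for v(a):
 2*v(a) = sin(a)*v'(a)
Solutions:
 v(a) = C1*(cos(a) - 1)/(cos(a) + 1)


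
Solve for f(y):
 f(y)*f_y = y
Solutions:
 f(y) = -sqrt(C1 + y^2)
 f(y) = sqrt(C1 + y^2)


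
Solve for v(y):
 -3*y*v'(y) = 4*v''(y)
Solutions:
 v(y) = C1 + C2*erf(sqrt(6)*y/4)


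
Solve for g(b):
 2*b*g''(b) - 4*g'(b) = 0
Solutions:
 g(b) = C1 + C2*b^3


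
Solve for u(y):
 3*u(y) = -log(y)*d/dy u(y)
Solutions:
 u(y) = C1*exp(-3*li(y))


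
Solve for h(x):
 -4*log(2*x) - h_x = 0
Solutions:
 h(x) = C1 - 4*x*log(x) - x*log(16) + 4*x


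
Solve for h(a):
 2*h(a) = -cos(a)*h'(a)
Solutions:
 h(a) = C1*(sin(a) - 1)/(sin(a) + 1)


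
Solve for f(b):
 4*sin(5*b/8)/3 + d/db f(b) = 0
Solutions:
 f(b) = C1 + 32*cos(5*b/8)/15


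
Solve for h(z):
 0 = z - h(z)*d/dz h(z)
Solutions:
 h(z) = -sqrt(C1 + z^2)
 h(z) = sqrt(C1 + z^2)


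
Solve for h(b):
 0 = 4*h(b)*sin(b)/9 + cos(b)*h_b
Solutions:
 h(b) = C1*cos(b)^(4/9)


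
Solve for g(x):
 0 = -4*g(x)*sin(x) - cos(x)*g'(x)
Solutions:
 g(x) = C1*cos(x)^4


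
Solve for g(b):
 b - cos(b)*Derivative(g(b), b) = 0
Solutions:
 g(b) = C1 + Integral(b/cos(b), b)


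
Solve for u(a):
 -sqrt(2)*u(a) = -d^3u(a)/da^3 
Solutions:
 u(a) = C3*exp(2^(1/6)*a) + (C1*sin(2^(1/6)*sqrt(3)*a/2) + C2*cos(2^(1/6)*sqrt(3)*a/2))*exp(-2^(1/6)*a/2)


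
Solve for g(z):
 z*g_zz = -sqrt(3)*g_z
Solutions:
 g(z) = C1 + C2*z^(1 - sqrt(3))


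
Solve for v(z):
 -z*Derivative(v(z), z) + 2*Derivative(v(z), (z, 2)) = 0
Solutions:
 v(z) = C1 + C2*erfi(z/2)


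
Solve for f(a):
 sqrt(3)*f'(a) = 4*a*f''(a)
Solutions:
 f(a) = C1 + C2*a^(sqrt(3)/4 + 1)


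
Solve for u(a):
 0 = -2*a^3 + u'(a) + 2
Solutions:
 u(a) = C1 + a^4/2 - 2*a


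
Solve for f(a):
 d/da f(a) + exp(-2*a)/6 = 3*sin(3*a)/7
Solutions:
 f(a) = C1 - cos(3*a)/7 + exp(-2*a)/12


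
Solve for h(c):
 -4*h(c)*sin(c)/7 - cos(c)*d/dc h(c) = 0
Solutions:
 h(c) = C1*cos(c)^(4/7)


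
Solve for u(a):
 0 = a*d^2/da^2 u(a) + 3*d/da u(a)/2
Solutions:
 u(a) = C1 + C2/sqrt(a)


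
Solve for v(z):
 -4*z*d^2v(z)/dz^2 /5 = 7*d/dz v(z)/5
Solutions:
 v(z) = C1 + C2/z^(3/4)


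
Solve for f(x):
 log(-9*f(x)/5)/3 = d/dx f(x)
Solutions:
 -3*Integral(1/(log(-_y) - log(5) + 2*log(3)), (_y, f(x))) = C1 - x


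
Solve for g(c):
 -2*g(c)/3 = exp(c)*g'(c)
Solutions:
 g(c) = C1*exp(2*exp(-c)/3)


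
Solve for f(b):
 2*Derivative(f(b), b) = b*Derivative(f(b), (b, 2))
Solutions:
 f(b) = C1 + C2*b^3


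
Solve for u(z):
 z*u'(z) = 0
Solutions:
 u(z) = C1


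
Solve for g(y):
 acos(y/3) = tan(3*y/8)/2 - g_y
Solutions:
 g(y) = C1 - y*acos(y/3) + sqrt(9 - y^2) - 4*log(cos(3*y/8))/3


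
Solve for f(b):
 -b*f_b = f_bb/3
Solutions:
 f(b) = C1 + C2*erf(sqrt(6)*b/2)


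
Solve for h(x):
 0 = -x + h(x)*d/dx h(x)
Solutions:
 h(x) = -sqrt(C1 + x^2)
 h(x) = sqrt(C1 + x^2)


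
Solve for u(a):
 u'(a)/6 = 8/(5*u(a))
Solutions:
 u(a) = -sqrt(C1 + 480*a)/5
 u(a) = sqrt(C1 + 480*a)/5


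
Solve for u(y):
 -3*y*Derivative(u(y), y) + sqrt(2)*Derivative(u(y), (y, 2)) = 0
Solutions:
 u(y) = C1 + C2*erfi(2^(1/4)*sqrt(3)*y/2)


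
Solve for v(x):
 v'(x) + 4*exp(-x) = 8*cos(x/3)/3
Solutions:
 v(x) = C1 + 8*sin(x/3) + 4*exp(-x)


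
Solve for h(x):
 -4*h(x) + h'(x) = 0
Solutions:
 h(x) = C1*exp(4*x)


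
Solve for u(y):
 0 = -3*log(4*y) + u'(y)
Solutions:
 u(y) = C1 + 3*y*log(y) - 3*y + y*log(64)


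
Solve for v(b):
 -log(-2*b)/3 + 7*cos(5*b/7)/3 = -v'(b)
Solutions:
 v(b) = C1 + b*log(-b)/3 - b/3 + b*log(2)/3 - 49*sin(5*b/7)/15


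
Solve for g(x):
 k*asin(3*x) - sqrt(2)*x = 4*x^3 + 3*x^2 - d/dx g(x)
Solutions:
 g(x) = C1 - k*(x*asin(3*x) + sqrt(1 - 9*x^2)/3) + x^4 + x^3 + sqrt(2)*x^2/2


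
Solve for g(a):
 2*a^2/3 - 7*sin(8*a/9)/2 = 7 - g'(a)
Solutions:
 g(a) = C1 - 2*a^3/9 + 7*a - 63*cos(8*a/9)/16


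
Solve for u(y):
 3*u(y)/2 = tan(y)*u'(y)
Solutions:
 u(y) = C1*sin(y)^(3/2)


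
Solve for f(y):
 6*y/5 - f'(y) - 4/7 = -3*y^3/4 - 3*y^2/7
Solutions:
 f(y) = C1 + 3*y^4/16 + y^3/7 + 3*y^2/5 - 4*y/7


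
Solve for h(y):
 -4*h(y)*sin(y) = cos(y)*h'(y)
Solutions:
 h(y) = C1*cos(y)^4


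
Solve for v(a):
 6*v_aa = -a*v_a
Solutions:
 v(a) = C1 + C2*erf(sqrt(3)*a/6)


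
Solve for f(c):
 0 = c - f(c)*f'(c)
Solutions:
 f(c) = -sqrt(C1 + c^2)
 f(c) = sqrt(C1 + c^2)


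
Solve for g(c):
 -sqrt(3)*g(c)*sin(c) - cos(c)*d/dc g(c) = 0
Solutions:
 g(c) = C1*cos(c)^(sqrt(3))


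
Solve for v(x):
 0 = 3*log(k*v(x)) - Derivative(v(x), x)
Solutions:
 li(k*v(x))/k = C1 + 3*x


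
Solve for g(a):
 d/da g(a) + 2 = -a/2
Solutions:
 g(a) = C1 - a^2/4 - 2*a


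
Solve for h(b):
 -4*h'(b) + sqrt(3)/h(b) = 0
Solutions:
 h(b) = -sqrt(C1 + 2*sqrt(3)*b)/2
 h(b) = sqrt(C1 + 2*sqrt(3)*b)/2


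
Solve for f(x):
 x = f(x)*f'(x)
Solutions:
 f(x) = -sqrt(C1 + x^2)
 f(x) = sqrt(C1 + x^2)


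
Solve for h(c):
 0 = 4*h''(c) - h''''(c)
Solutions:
 h(c) = C1 + C2*c + C3*exp(-2*c) + C4*exp(2*c)


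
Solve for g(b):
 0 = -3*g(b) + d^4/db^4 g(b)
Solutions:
 g(b) = C1*exp(-3^(1/4)*b) + C2*exp(3^(1/4)*b) + C3*sin(3^(1/4)*b) + C4*cos(3^(1/4)*b)


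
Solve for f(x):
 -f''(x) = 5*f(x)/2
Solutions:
 f(x) = C1*sin(sqrt(10)*x/2) + C2*cos(sqrt(10)*x/2)


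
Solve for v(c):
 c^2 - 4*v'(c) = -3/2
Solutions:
 v(c) = C1 + c^3/12 + 3*c/8


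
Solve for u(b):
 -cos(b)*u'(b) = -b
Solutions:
 u(b) = C1 + Integral(b/cos(b), b)


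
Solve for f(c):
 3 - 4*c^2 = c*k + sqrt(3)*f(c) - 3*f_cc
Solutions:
 f(c) = C1*exp(-3^(3/4)*c/3) + C2*exp(3^(3/4)*c/3) - 4*sqrt(3)*c^2/3 - sqrt(3)*c*k/3 - 8 + sqrt(3)


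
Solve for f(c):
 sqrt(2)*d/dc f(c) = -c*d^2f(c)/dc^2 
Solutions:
 f(c) = C1 + C2*c^(1 - sqrt(2))


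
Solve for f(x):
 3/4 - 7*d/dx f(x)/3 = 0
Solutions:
 f(x) = C1 + 9*x/28


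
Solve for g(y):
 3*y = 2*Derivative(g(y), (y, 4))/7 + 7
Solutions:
 g(y) = C1 + C2*y + C3*y^2 + C4*y^3 + 7*y^5/80 - 49*y^4/48


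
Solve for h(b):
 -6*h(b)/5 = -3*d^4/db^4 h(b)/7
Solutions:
 h(b) = C1*exp(-14^(1/4)*5^(3/4)*b/5) + C2*exp(14^(1/4)*5^(3/4)*b/5) + C3*sin(14^(1/4)*5^(3/4)*b/5) + C4*cos(14^(1/4)*5^(3/4)*b/5)


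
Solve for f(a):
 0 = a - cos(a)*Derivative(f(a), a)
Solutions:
 f(a) = C1 + Integral(a/cos(a), a)


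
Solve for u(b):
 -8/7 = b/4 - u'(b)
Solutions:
 u(b) = C1 + b^2/8 + 8*b/7


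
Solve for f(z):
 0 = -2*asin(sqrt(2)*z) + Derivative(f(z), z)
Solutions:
 f(z) = C1 + 2*z*asin(sqrt(2)*z) + sqrt(2)*sqrt(1 - 2*z^2)


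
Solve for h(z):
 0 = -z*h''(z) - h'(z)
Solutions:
 h(z) = C1 + C2*log(z)


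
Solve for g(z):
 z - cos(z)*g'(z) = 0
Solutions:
 g(z) = C1 + Integral(z/cos(z), z)


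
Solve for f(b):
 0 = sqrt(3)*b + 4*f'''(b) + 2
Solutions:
 f(b) = C1 + C2*b + C3*b^2 - sqrt(3)*b^4/96 - b^3/12


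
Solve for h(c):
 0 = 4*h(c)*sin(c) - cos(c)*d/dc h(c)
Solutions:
 h(c) = C1/cos(c)^4


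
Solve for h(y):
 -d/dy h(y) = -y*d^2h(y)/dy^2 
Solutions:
 h(y) = C1 + C2*y^2


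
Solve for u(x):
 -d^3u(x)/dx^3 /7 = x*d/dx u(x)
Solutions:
 u(x) = C1 + Integral(C2*airyai(-7^(1/3)*x) + C3*airybi(-7^(1/3)*x), x)


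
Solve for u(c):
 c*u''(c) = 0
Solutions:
 u(c) = C1 + C2*c


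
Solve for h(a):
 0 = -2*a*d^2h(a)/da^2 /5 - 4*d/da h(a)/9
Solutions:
 h(a) = C1 + C2/a^(1/9)


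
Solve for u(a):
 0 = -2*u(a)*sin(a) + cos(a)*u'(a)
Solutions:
 u(a) = C1/cos(a)^2


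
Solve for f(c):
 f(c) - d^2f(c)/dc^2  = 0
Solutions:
 f(c) = C1*exp(-c) + C2*exp(c)


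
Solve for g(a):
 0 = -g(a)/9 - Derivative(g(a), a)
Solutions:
 g(a) = C1*exp(-a/9)


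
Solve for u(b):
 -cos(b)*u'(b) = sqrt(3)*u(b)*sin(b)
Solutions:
 u(b) = C1*cos(b)^(sqrt(3))


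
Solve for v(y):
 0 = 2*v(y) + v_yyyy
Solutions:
 v(y) = (C1*sin(2^(3/4)*y/2) + C2*cos(2^(3/4)*y/2))*exp(-2^(3/4)*y/2) + (C3*sin(2^(3/4)*y/2) + C4*cos(2^(3/4)*y/2))*exp(2^(3/4)*y/2)
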